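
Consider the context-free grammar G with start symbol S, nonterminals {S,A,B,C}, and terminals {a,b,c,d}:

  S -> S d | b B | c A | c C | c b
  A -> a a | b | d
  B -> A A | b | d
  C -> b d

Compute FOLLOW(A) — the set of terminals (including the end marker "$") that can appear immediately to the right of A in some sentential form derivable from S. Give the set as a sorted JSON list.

FIRST iteration:
[1]
  A via A→a a: +{a}
  A via A→b: +{b}
  A via A→d: +{d}
  B via B→A A: +{a,b,d}
  C via C→b d: +{b}
  S via S→b B: +{b}
  S via S→c A: +{c}
  FIRST(S)={b,c}  FIRST(A)={a,b,d}  FIRST(B)={a,b,d}  FIRST(C)={b}
[2] done
  FIRST(S)={b,c}  FIRST(A)={a,b,d}  FIRST(B)={a,b,d}  FIRST(C)={b}

FOLLOW iteration:
initialize: $ ∈ FOLLOW(S)
iter 1:
  B→A A: FOLLOW(A) ⊇ FIRST(A) = {a,b,d}; new: +{a,b,d}
  S→S d: FOLLOW(S) ⊇ FIRST(d) = {d}; new: +{d}
  S→b B: FOLLOW(B) ⊇ FOLLOW(S) ⊇ {$,d}; new: +{$,d}
  S→c A: FOLLOW(A) ⊇ FOLLOW(S) ⊇ {$,d}; new: +{$}
  S→c C: FOLLOW(C) ⊇ FOLLOW(S) ⊇ {$,d}; new: +{$,d}
  FOLLOW(S)={$,d}  FOLLOW(A)={$,a,b,d}  FOLLOW(B)={$,d}  FOLLOW(C)={$,d}
iter 2: (stable)
  FOLLOW(S)={$,d}  FOLLOW(A)={$,a,b,d}  FOLLOW(B)={$,d}  FOLLOW(C)={$,d}

FOLLOW(A) = ["$", "a", "b", "d"]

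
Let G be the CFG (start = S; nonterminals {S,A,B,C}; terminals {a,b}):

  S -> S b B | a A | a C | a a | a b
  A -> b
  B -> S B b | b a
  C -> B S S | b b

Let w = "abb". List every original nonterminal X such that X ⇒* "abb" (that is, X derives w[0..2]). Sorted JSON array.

Convert to CNF:
  S -> S X4 | T1 A | T1 C | T1 T0 | T1 T1
  A -> b
  B -> S X2 | T0 T1
  C -> B X3 | T0 T0
  T0 -> b
  T1 -> a
  X2 -> B T0
  X3 -> S S
  X4 -> T0 B

CYK fill (cells [i..j] with 0 ≤ i ≤ j ≤ 2 only):
  [0..0]={T1}  "a"  orig:{}
  [1..1]={A,T0}  "b"  orig:{A}
  [2..2]={A,T0}  "b"  orig:{A}
  [0..1]={S}  "ab"
  [1..2]={C}  "bb"
  [0..2]={S}  "abb"

Original NTs in T[0,2] deriving "abb": ["S"]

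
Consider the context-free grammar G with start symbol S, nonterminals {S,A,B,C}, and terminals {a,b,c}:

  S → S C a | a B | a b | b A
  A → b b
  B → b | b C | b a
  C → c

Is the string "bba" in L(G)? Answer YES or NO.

Convert to CNF:
  S -> S X2 | T0 A | T1 B | T1 T0
  A -> T0 T0
  B -> T0 C | T0 T1 | b
  C -> c
  T0 -> b
  T1 -> a
  X2 -> C T1

Fill CYK table bottom-up:
  [0..0]={B,T0}  "b"  orig:{B}
  [1..1]={B,T0}  "b"  orig:{B}
  [2..2]={T1}  "a"  orig:{}
  [0..1]={A}  "bb"
  [1..2]={B}  "ba"
  [0..2]=∅  "bba"

S ∉ T[0,2] ⇒ NO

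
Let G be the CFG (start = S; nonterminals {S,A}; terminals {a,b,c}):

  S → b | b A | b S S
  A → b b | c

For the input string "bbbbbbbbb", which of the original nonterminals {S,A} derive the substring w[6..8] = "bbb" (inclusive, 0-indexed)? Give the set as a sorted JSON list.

CNF form of G:
  S -> T0 A | T0 X1 | b
  A -> T0 T0 | c
  T0 -> b
  X1 -> S S

Fill CYK table bottom-up, restricted to cells inside w[6..8]:
  T[6,6] 'b' = {S,T0}  orig:{S}
  T[7,7] 'b' = {S,T0}  orig:{S}
  T[8,8] 'b' = {S,T0}  orig:{S}
  T[6,7] 'bb' = {A,X1}  orig:{A}
  T[7,8] 'bb' = {A,X1}  orig:{A}
  T[6,8] 'bbb' = {S}

Original NTs in T[6,8] deriving "bbb": ["S"]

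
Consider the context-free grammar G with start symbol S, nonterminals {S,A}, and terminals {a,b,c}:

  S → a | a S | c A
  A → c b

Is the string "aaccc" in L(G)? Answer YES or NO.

CNF form of G:
  S -> T0 A | T2 S | a
  A -> T0 T1
  T0 -> c
  T1 -> b
  T2 -> a

CYK table (by increasing span):
  [0..0]={S,T2}  "a"  orig:{S}
  [1..1]={S,T2}  "a"  orig:{S}
  [2..2]={T0}  "c"  orig:{}
  [3..3]={T0}  "c"  orig:{}
  [4..4]={T0}  "c"  orig:{}
  [0..1]={S}  "aa"
  [1..2]=∅  "ac"
  [2..3]=∅  "cc"
  [3..4]=∅  "cc"
  [0..2]=∅  "aac"
  [1..3]=∅  "acc"
  [2..4]=∅  "ccc"
  [0..3]=∅  "aacc"
  [1..4]=∅  "accc"
  [0..4]=∅  "aaccc"

S ∉ T[0,4] ⇒ NO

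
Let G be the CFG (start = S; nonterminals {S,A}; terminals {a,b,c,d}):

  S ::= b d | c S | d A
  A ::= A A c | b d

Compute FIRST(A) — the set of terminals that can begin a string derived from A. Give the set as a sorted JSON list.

FIRST sets, iterate to fixpoint:
pass 1:
  A via A→b d: +{b}
  S via S→b d: +{b}
  S via S→c S: +{c}
  S via S→d A: +{d}
  S: {b,c,d}  A: {b}
pass 2: (stable)
  S: {b,c,d}  A: {b}

FIRST(A) = ["b"]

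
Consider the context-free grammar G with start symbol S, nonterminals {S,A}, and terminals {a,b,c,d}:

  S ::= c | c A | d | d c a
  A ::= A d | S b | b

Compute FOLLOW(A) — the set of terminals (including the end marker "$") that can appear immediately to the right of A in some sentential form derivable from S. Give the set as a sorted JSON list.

FIRST sets, iterate to fixpoint:
iter 1:
  A via A→b: +{b}
  S via S→c: +{c}
  S via S→d: +{d}
  FIRST[S]={c,d}  FIRST[A]={b}
iter 2:
  A via A→S b: +{c,d}
  FIRST[S]={c,d}  FIRST[A]={b,c,d}
iter 3: (no change)
  FIRST[S]={c,d}  FIRST[A]={b,c,d}

Compute FOLLOW by fixpoint:
initialize: $ ∈ FOLLOW(S)
pass 1:
  A→A d: FOLLOW(A) ⊇ FIRST(d) = {d}; new: +{d}
  A→S b: FOLLOW(S) ⊇ FIRST(b) = {b}; new: +{b}
  S→c A: FOLLOW(A) ⊇ FOLLOW(S) ⊇ {$,b}; new: +{$,b}
  FOLLOW(S)={$,b}  FOLLOW(A)={$,b,d}
pass 2: (stable)
  FOLLOW(S)={$,b}  FOLLOW(A)={$,b,d}

FOLLOW(A) = ["$", "b", "d"]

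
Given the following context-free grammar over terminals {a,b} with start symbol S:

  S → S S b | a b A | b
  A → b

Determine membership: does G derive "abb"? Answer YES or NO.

Convert to CNF:
  S -> S X2 | T1 X3 | b
  A -> b
  T0 -> b
  T1 -> a
  X2 -> S T0
  X3 -> T0 A

CYK table (by increasing span):
  T[0,0] 'a' = {T1}  orig:{}
  T[1,1] 'b' = {A,S,T0}  orig:{A,S}
  T[2,2] 'b' = {A,S,T0}  orig:{A,S}
  T[0,1] 'ab' = ∅
  T[1,2] 'bb' = {X2,X3}  orig:{}
  T[0,2] 'abb' = {S}

S ∈ T[0,2] ⇒ YES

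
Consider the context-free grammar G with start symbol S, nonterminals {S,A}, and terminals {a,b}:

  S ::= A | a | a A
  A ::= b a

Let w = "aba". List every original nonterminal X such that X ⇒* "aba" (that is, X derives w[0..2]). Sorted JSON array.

Convert to CNF:
  S -> T0 T1 | T1 A | a
  A -> T0 T1
  T0 -> b
  T1 -> a

Fill CYK table bottom-up, restricted to cells inside w[0..2]:
  T[0,0] 'a' = {S,T1}  orig:{S}
  T[1,1] 'b' = {T0}  orig:{}
  T[2,2] 'a' = {S,T1}  orig:{S}
  T[0,1] 'ab' = ∅
  T[1,2] 'ba' = {A,S}
  T[0,2] 'aba' = {S}

Original NTs in T[0,2] deriving "aba": ["S"]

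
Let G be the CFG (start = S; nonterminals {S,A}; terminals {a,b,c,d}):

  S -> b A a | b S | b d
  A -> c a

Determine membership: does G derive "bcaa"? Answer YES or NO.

CNF form of G:
  S -> T2 S | T2 T3 | T2 X4
  A -> T0 T1
  T0 -> c
  T1 -> a
  T2 -> b
  T3 -> d
  X4 -> A T1

CYK table (by increasing span):
  T[0,0] 'b' = {T2}  orig:{}
  T[1,1] 'c' = {T0}  orig:{}
  T[2,2] 'a' = {T1}  orig:{}
  T[3,3] 'a' = {T1}  orig:{}
  T[0,1] 'bc' = ∅
  T[1,2] 'ca' = {A}
  T[2,3] 'aa' = ∅
  T[0,2] 'bca' = ∅
  T[1,3] 'caa' = {X4}  orig:{}
  T[0,3] 'bcaa' = {S}

S ∈ T[0,3] ⇒ YES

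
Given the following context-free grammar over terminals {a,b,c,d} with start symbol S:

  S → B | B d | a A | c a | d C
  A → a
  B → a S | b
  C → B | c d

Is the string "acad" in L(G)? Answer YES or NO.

CNF form of G:
  S -> B T2 | T0 A | T0 S | T1 T0 | T2 C | b
  A -> a
  B -> T0 S | b
  C -> T0 S | T1 T2 | b
  T0 -> a
  T1 -> c
  T2 -> d

CYK fill:
  T[0,0] 'a' = {A,T0}  orig:{A}
  T[1,1] 'c' = {T1}  orig:{}
  T[2,2] 'a' = {A,T0}  orig:{A}
  T[3,3] 'd' = {T2}  orig:{}
  T[0,1] 'ac' = ∅
  T[1,2] 'ca' = {S}
  T[2,3] 'ad' = ∅
  T[0,2] 'aca' = {B,C,S}
  T[1,3] 'cad' = ∅
  T[0,3] 'acad' = {S}

S ∈ T[0,3] ⇒ YES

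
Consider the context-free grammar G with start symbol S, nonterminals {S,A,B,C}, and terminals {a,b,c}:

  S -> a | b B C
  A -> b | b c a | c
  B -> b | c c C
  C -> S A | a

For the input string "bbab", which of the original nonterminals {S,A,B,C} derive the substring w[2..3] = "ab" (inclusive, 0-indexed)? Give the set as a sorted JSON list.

Convert to CNF:
  S -> T0 X5 | a
  A -> T0 X3 | b | c
  B -> T1 X4 | b
  C -> S A | a
  T0 -> b
  T1 -> c
  T2 -> a
  X3 -> T1 T2
  X4 -> T1 C
  X5 -> B C

Fill CYK table bottom-up, restricted to cells inside w[2..3]:
  T[2,2] 'a' = {C,S,T2}  orig:{C,S}
  T[3,3] 'b' = {A,B,T0}  orig:{A,B}
  T[2,3] 'ab' = {C}

Original NTs in T[2,3] deriving "ab": ["C"]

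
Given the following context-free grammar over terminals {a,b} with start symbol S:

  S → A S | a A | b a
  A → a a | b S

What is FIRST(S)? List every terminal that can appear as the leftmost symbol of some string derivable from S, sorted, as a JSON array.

Compute FIRST by fixpoint:
[1]
  A via A→a a: +{a}
  A via A→b S: +{b}
  S via S→A S: +{a,b}
  FIRST(S)={a,b}  FIRST(A)={a,b}
[2] done
  FIRST(S)={a,b}  FIRST(A)={a,b}

FIRST(S) = ["a", "b"]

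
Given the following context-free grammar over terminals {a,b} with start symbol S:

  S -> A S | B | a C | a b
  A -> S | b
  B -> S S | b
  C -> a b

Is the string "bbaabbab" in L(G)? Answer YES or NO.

Convert to CNF:
  S -> A S | S S | T0 C | T0 T1 | b
  A -> A S | S S | T0 C | T0 T1 | b
  B -> S S | b
  C -> T0 T1
  T0 -> a
  T1 -> b

CYK table (by increasing span):
  T[0,0] 'b' = {A,B,S,T1}  orig:{A,B,S}
  T[1,1] 'b' = {A,B,S,T1}  orig:{A,B,S}
  T[2,2] 'a' = {T0}  orig:{}
  T[3,3] 'a' = {T0}  orig:{}
  T[4,4] 'b' = {A,B,S,T1}  orig:{A,B,S}
  T[5,5] 'b' = {A,B,S,T1}  orig:{A,B,S}
  T[6,6] 'a' = {T0}  orig:{}
  T[7,7] 'b' = {A,B,S,T1}  orig:{A,B,S}
  T[0,1] 'bb' = {A,B,S}
  T[1,2] 'ba' = ∅
  T[2,3] 'aa' = ∅
  T[3,4] 'ab' = {A,C,S}
  T[4,5] 'bb' = {A,B,S}
  T[5,6] 'ba' = ∅
  T[6,7] 'ab' = {A,C,S}
  T[0,2] 'bba' = ∅
  T[1,3] 'baa' = ∅
  T[2,4] 'aab' = {A,S}
  T[3,5] 'abb' = {A,B,S}
  T[4,6] 'bba' = ∅
  T[5,7] 'bab' = {A,B,S}
  T[0,3] 'bbaa' = ∅
  T[1,4] 'baab' = {A,B,S}
  T[2,5] 'aabb' = {A,B,S}
  T[3,6] 'abba' = ∅
  T[4,7] 'bbab' = {A,B,S}
  T[0,4] 'bbaab' = {A,B,S}
  T[1,5] 'baabb' = {A,B,S}
  T[2,6] 'aabba' = ∅
  T[3,7] 'abbab' = {A,B,S}
  T[0,5] 'bbaabb' = {A,B,S}
  T[1,6] 'baabba' = ∅
  T[2,7] 'aabbab' = {A,B,S}
  T[0,6] 'bbaabba' = ∅
  T[1,7] 'baabbab' = {A,B,S}
  T[0,7] 'bbaabbab' = {A,B,S}

S ∈ T[0,7] ⇒ YES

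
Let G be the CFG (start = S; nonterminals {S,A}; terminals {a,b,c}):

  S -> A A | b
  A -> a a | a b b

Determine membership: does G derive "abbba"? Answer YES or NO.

Convert to CNF:
  S -> A A | b
  A -> T0 T0 | T0 X2
  T0 -> a
  T1 -> b
  X2 -> T1 T1

CYK table (by increasing span):
  T[0,0] 'a' = {T0}  orig:{}
  T[1,1] 'b' = {S,T1}  orig:{S}
  T[2,2] 'b' = {S,T1}  orig:{S}
  T[3,3] 'b' = {S,T1}  orig:{S}
  T[4,4] 'a' = {T0}  orig:{}
  T[0,1] 'ab' = ∅
  T[1,2] 'bb' = {X2}  orig:{}
  T[2,3] 'bb' = {X2}  orig:{}
  T[3,4] 'ba' = ∅
  T[0,2] 'abb' = {A}
  T[1,3] 'bbb' = ∅
  T[2,4] 'bba' = ∅
  T[0,3] 'abbb' = ∅
  T[1,4] 'bbba' = ∅
  T[0,4] 'abbba' = ∅

S ∉ T[0,4] ⇒ NO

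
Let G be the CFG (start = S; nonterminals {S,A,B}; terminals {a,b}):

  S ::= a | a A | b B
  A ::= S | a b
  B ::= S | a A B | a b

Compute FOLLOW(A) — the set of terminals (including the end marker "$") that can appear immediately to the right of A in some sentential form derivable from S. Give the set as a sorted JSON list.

FIRST iteration:
round 1:
  A via A→a b: +{a}
  B via B→a A B: +{a}
  S via S→a: +{a}
  S via S→b B: +{b}
  S: {a,b}  A: {a}  B: {a}
round 2:
  A via A→S: +{b}
  B via B→S: +{b}
  S: {a,b}  A: {a,b}  B: {a,b}
round 3: (no change)
  S: {a,b}  A: {a,b}  B: {a,b}

Compute FOLLOW by fixpoint:
FOLLOW(S) := {$}
pass 1:
  B→a A B: FOLLOW(A) ⊇ FIRST(B) = {a,b}; new: +{a,b}
  S→a A: FOLLOW(A) ⊇ FOLLOW(S) ⊇ {$}; new: +{$}
  S→b B: FOLLOW(B) ⊇ FOLLOW(S) ⊇ {$}; new: +{$}
  FOLLOW[S]={$}  FOLLOW[A]={$,a,b}  FOLLOW[B]={$}
pass 2:
  A→S: FOLLOW(S) ⊇ FOLLOW(A) ⊇ {$,a,b}; new: +{a,b}
  S→b B: FOLLOW(B) ⊇ FOLLOW(S) ⊇ {$,a,b}; new: +{a,b}
  FOLLOW[S]={$,a,b}  FOLLOW[A]={$,a,b}  FOLLOW[B]={$,a,b}
pass 3: done
  FOLLOW[S]={$,a,b}  FOLLOW[A]={$,a,b}  FOLLOW[B]={$,a,b}

FOLLOW(A) = ["$", "a", "b"]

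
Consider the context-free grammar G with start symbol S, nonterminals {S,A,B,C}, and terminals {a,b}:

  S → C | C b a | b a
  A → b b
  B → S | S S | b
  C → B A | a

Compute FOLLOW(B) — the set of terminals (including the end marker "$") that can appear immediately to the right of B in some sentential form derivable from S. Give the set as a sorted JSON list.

FIRST iteration:
pass 1:
  A via A→b b: +{b}
  B via B→b: +{b}
  C via C→B A: +{b}
  C via C→a: +{a}
  S via S→C: +{a,b}
  S: {a,b}  A: {b}  B: {b}  C: {a,b}
pass 2:
  B via B→S: +{a}
  S: {a,b}  A: {b}  B: {a,b}  C: {a,b}
pass 3: — fixpoint
  S: {a,b}  A: {b}  B: {a,b}  C: {a,b}

FOLLOW iteration:
seed FOLLOW(S) with $
iter 1:
  B→S S: FOLLOW(S) ⊇ FIRST(S) = {a,b}; new: +{a,b}
  C→B A: FOLLOW(B) ⊇ FIRST(A) = {b}; new: +{b}
  S→C: FOLLOW(C) ⊇ FOLLOW(S) ⊇ {$,a,b}; new: +{$,a,b}
  FOLLOW[S]={$,a,b}  FOLLOW[A]={}  FOLLOW[B]={b}  FOLLOW[C]={$,a,b}
iter 2:
  C→B A: FOLLOW(A) ⊇ FOLLOW(C) ⊇ {$,a,b}; new: +{$,a,b}
  FOLLOW[S]={$,a,b}  FOLLOW[A]={$,a,b}  FOLLOW[B]={b}  FOLLOW[C]={$,a,b}
iter 3: (no change)
  FOLLOW[S]={$,a,b}  FOLLOW[A]={$,a,b}  FOLLOW[B]={b}  FOLLOW[C]={$,a,b}

FOLLOW(B) = ["b"]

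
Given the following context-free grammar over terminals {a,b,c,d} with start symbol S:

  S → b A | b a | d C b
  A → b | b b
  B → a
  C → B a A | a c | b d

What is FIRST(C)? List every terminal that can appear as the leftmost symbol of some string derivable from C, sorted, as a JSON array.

Compute FIRST by fixpoint:
iter 1:
  A via A→b: +{b}
  B via B→a: +{a}
  C via C→B a A: +{a}
  C via C→b d: +{b}
  S via S→b A: +{b}
  S via S→d C b: +{d}
  FIRST(S)={b,d}  FIRST(A)={b}  FIRST(B)={a}  FIRST(C)={a,b}
iter 2: — fixpoint
  FIRST(S)={b,d}  FIRST(A)={b}  FIRST(B)={a}  FIRST(C)={a,b}

FIRST(C) = ["a", "b"]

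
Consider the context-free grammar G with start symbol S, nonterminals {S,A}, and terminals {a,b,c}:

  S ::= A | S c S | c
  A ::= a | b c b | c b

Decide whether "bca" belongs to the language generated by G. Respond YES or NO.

CNF form of G:
  S -> S X3 | T0 X4 | T1 T0 | a | c
  A -> T0 X2 | T1 T0 | a
  T0 -> b
  T1 -> c
  X2 -> T1 T0
  X3 -> T1 S
  X4 -> T1 T0

Fill CYK table bottom-up:
  [0..0]={T0}  "b"  orig:{}
  [1..1]={S,T1}  "c"  orig:{S}
  [2..2]={A,S}  "a"
  [0..1]=∅  "bc"
  [1..2]={X3}  "ca"  orig:{}
  [0..2]=∅  "bca"

S ∉ T[0,2] ⇒ NO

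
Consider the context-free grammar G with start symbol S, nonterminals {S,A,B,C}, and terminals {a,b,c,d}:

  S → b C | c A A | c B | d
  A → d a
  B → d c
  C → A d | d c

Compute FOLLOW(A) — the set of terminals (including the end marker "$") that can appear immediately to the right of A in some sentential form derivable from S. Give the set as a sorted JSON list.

FIRST sets, iterate to fixpoint:
round 1:
  A via A→d a: +{d}
  B via B→d c: +{d}
  C via C→A d: +{d}
  S via S→b C: +{b}
  S via S→c A A: +{c}
  S via S→d: +{d}
  FIRST(S)={b,c,d}  FIRST(A)={d}  FIRST(B)={d}  FIRST(C)={d}
round 2: (stable)
  FIRST(S)={b,c,d}  FIRST(A)={d}  FIRST(B)={d}  FIRST(C)={d}

FOLLOW iteration:
initialize: $ ∈ FOLLOW(S)
pass 1:
  C→A d: FOLLOW(A) ⊇ FIRST(d) = {d}; new: +{d}
  S→b C: FOLLOW(C) ⊇ FOLLOW(S) ⊇ {$}; new: +{$}
  S→c A A: FOLLOW(A) ⊇ FOLLOW(S) ⊇ {$}; new: +{$}
  S→c B: FOLLOW(B) ⊇ FOLLOW(S) ⊇ {$}; new: +{$}
  FOLLOW(S)={$}  FOLLOW(A)={$,d}  FOLLOW(B)={$}  FOLLOW(C)={$}
pass 2: — fixpoint
  FOLLOW(S)={$}  FOLLOW(A)={$,d}  FOLLOW(B)={$}  FOLLOW(C)={$}

FOLLOW(A) = ["$", "d"]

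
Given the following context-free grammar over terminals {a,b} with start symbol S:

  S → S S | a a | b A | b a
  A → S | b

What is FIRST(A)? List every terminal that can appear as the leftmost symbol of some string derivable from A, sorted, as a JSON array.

FIRST sets, iterate to fixpoint:
round 1:
  A via A→b: +{b}
  S via S→a a: +{a}
  S via S→b A: +{b}
  FIRST(S)={a,b}  FIRST(A)={b}
round 2:
  A via A→S: +{a}
  FIRST(S)={a,b}  FIRST(A)={a,b}
round 3: done
  FIRST(S)={a,b}  FIRST(A)={a,b}

FIRST(A) = ["a", "b"]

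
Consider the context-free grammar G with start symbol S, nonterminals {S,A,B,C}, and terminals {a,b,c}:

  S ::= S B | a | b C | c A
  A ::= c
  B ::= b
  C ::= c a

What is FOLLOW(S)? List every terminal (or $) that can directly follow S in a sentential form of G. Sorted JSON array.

FIRST iteration:
round 1:
  A via A→c: +{c}
  B via B→b: +{b}
  C via C→c a: +{c}
  S via S→a: +{a}
  S via S→b C: +{b}
  S via S→c A: +{c}
  FIRST[S]={a,b,c}  FIRST[A]={c}  FIRST[B]={b}  FIRST[C]={c}
round 2: (stable)
  FIRST[S]={a,b,c}  FIRST[A]={c}  FIRST[B]={b}  FIRST[C]={c}

FOLLOW sets:
FOLLOW(S) := {$}
round 1:
  S→S B: FOLLOW(S) ⊇ FIRST(B) = {b}; new: +{b}
  S→S B: FOLLOW(B) ⊇ FOLLOW(S) ⊇ {$,b}; new: +{$,b}
  S→b C: FOLLOW(C) ⊇ FOLLOW(S) ⊇ {$,b}; new: +{$,b}
  S→c A: FOLLOW(A) ⊇ FOLLOW(S) ⊇ {$,b}; new: +{$,b}
  FOLLOW(S)={$,b}  FOLLOW(A)={$,b}  FOLLOW(B)={$,b}  FOLLOW(C)={$,b}
round 2: (stable)
  FOLLOW(S)={$,b}  FOLLOW(A)={$,b}  FOLLOW(B)={$,b}  FOLLOW(C)={$,b}

FOLLOW(S) = ["$", "b"]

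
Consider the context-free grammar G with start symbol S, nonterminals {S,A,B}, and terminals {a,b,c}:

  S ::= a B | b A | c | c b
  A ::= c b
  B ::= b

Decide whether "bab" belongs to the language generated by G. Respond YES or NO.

CNF form of G:
  S -> T0 T1 | T1 A | T2 B | c
  A -> T0 T1
  B -> b
  T0 -> c
  T1 -> b
  T2 -> a

Fill CYK table bottom-up:
  T[0,0] 'b' = {B,T1}  orig:{B}
  T[1,1] 'a' = {T2}  orig:{}
  T[2,2] 'b' = {B,T1}  orig:{B}
  T[0,1] 'ba' = ∅
  T[1,2] 'ab' = {S}
  T[0,2] 'bab' = ∅

S ∉ T[0,2] ⇒ NO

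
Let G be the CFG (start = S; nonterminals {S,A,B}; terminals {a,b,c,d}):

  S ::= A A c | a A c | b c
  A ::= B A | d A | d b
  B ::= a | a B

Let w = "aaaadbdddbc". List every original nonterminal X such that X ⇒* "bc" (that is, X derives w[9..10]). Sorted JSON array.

CNF form of G:
  S -> A X4 | T1 T3 | T2 X5
  A -> B A | T0 A | T0 T1
  B -> T2 B | a
  T0 -> d
  T1 -> b
  T2 -> a
  T3 -> c
  X4 -> A T3
  X5 -> A T3

CYK fill (cells [i..j] with 9 ≤ i ≤ j ≤ 10 only):
  [9..9]={T1}  "b"  orig:{}
  [10..10]={T3}  "c"  orig:{}
  [9..10]={S}  "bc"

Original NTs in T[9,10] deriving "bc": ["S"]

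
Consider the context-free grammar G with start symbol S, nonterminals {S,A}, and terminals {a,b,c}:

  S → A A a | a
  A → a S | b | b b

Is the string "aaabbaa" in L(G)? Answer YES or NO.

CNF form of G:
  S -> A X2 | a
  A -> T0 S | T1 T1 | b
  T0 -> a
  T1 -> b
  X2 -> A T0

Fill CYK table bottom-up:
  [0..0]={S,T0}  "a"  orig:{S}
  [1..1]={S,T0}  "a"  orig:{S}
  [2..2]={S,T0}  "a"  orig:{S}
  [3..3]={A,T1}  "b"  orig:{A}
  [4..4]={A,T1}  "b"  orig:{A}
  [5..5]={S,T0}  "a"  orig:{S}
  [6..6]={S,T0}  "a"  orig:{S}
  [0..1]={A}  "aa"
  [1..2]={A}  "aa"
  [2..3]=∅  "ab"
  [3..4]={A}  "bb"
  [4..5]={X2}  "ba"  orig:{}
  [5..6]={A}  "aa"
  [0..2]={X2}  "aaa"  orig:{}
  [1..3]=∅  "aab"
  [2..4]=∅  "abb"
  [3..5]={S,X2}  "bba"  orig:{S}
  [4..6]=∅  "baa"
  [0..3]=∅  "aaab"
  [1..4]=∅  "aabb"
  [2..5]={A}  "abba"
  [3..6]=∅  "bbaa"
  [0..4]=∅  "aaabb"
  [1..5]={S}  "aabba"
  [2..6]={X2}  "abbaa"  orig:{}
  [0..5]={A}  "aaabba"
  [1..6]=∅  "aabbaa"
  [0..6]={S,X2}  "aaabbaa"  orig:{S}

S ∈ T[0,6] ⇒ YES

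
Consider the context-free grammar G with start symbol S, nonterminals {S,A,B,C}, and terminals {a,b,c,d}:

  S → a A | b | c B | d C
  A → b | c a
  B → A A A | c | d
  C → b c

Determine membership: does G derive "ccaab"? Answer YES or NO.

CNF form of G:
  S -> T0 B | T1 A | T3 C | b
  A -> T0 T1 | b
  B -> A X4 | c | d
  C -> T2 T0
  T0 -> c
  T1 -> a
  T2 -> b
  T3 -> d
  X4 -> A A

CYK table (by increasing span):
  cell(0,0) c: {B,T0}  orig:{B}
  cell(1,1) c: {B,T0}  orig:{B}
  cell(2,2) a: {T1}  orig:{}
  cell(3,3) a: {T1}  orig:{}
  cell(4,4) b: {A,S,T2}  orig:{A,S}
  cell(0,1) cc: {S}
  cell(1,2) ca: {A}
  cell(2,3) aa: ∅
  cell(3,4) ab: {S}
  cell(0,2) cca: ∅
  cell(1,3) caa: ∅
  cell(2,4) aab: ∅
  cell(0,3) ccaa: ∅
  cell(1,4) caab: ∅
  cell(0,4) ccaab: ∅

S ∉ T[0,4] ⇒ NO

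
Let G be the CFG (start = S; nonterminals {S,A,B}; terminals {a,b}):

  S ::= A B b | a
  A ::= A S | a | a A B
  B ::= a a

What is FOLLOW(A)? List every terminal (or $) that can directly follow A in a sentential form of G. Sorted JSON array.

FIRST iteration:
[1]
  A via A→a: +{a}
  B via B→a a: +{a}
  S via S→A B b: +{a}
  S: {a}  A: {a}  B: {a}
[2] (stable)
  S: {a}  A: {a}  B: {a}

FOLLOW sets:
FOLLOW(S) := {$}
round 1:
  A→A S: FOLLOW(A) ⊇ FIRST(S) = {a}; new: +{a}
  A→A S: FOLLOW(S) ⊇ FOLLOW(A) ⊇ {a}; new: +{a}
  A→a A B: FOLLOW(B) ⊇ FOLLOW(A) ⊇ {a}; new: +{a}
  S→A B b: FOLLOW(B) ⊇ FIRST(b) = {b}; new: +{b}
  FOLLOW[S]={$,a}  FOLLOW[A]={a}  FOLLOW[B]={a,b}
round 2: (no change)
  FOLLOW[S]={$,a}  FOLLOW[A]={a}  FOLLOW[B]={a,b}

FOLLOW(A) = ["a"]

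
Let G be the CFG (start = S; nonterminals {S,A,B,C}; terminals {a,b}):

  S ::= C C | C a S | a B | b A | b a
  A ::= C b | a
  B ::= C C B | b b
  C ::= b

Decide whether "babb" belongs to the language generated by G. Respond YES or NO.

CNF form of G:
  S -> C C | C X3 | T0 A | T0 T1 | T1 B
  A -> C T0 | a
  B -> C X2 | T0 T0
  C -> b
  T0 -> b
  T1 -> a
  X2 -> C B
  X3 -> T1 S

CYK fill:
  cell(0,0) b: {C,T0}  orig:{C}
  cell(1,1) a: {A,T1}  orig:{A}
  cell(2,2) b: {C,T0}  orig:{C}
  cell(3,3) b: {C,T0}  orig:{C}
  cell(0,1) ba: {S}
  cell(1,2) ab: ∅
  cell(2,3) bb: {A,B,S}
  cell(0,2) bab: ∅
  cell(1,3) abb: {S,X3}  orig:{S}
  cell(0,3) babb: {S}

S ∈ T[0,3] ⇒ YES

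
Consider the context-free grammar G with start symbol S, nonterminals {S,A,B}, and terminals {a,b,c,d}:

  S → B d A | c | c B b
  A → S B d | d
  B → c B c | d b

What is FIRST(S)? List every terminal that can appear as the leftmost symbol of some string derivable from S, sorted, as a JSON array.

FIRST sets, iterate to fixpoint:
round 1:
  A via A→d: +{d}
  B via B→c B c: +{c}
  B via B→d b: +{d}
  S via S→B d A: +{c,d}
  S: {c,d}  A: {d}  B: {c,d}
round 2:
  A via A→S B d: +{c}
  S: {c,d}  A: {c,d}  B: {c,d}
round 3: (no change)
  S: {c,d}  A: {c,d}  B: {c,d}

FIRST(S) = ["c", "d"]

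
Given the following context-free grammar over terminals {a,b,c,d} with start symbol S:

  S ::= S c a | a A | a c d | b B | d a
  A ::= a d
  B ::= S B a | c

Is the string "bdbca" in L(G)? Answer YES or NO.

CNF form of G:
  S -> S X5 | T0 A | T0 X6 | T1 T0 | T3 B
  A -> T0 T1
  B -> S X4 | c
  T0 -> a
  T1 -> d
  T2 -> c
  T3 -> b
  X4 -> B T0
  X5 -> T2 T0
  X6 -> T2 T1

Fill CYK table bottom-up:
  [0..0]={T3}  "b"  orig:{}
  [1..1]={T1}  "d"  orig:{}
  [2..2]={T3}  "b"  orig:{}
  [3..3]={B,T2}  "c"  orig:{B}
  [4..4]={T0}  "a"  orig:{}
  [0..1]=∅  "bd"
  [1..2]=∅  "db"
  [2..3]={S}  "bc"
  [3..4]={X4,X5}  "ca"  orig:{}
  [0..2]=∅  "bdb"
  [1..3]=∅  "dbc"
  [2..4]=∅  "bca"
  [0..3]=∅  "bdbc"
  [1..4]=∅  "dbca"
  [0..4]=∅  "bdbca"

S ∉ T[0,4] ⇒ NO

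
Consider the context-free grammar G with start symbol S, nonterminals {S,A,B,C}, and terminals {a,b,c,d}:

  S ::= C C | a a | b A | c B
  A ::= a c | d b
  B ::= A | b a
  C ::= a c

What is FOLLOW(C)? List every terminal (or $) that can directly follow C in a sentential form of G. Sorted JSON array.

FIRST iteration:
round 1:
  A via A→a c: +{a}
  A via A→d b: +{d}
  B via B→A: +{a,d}
  B via B→b a: +{b}
  C via C→a c: +{a}
  S via S→C C: +{a}
  S via S→b A: +{b}
  S via S→c B: +{c}
  S: {a,b,c}  A: {a,d}  B: {a,b,d}  C: {a}
round 2: — fixpoint
  S: {a,b,c}  A: {a,d}  B: {a,b,d}  C: {a}

Compute FOLLOW by fixpoint:
seed FOLLOW(S) with $
round 1:
  S→C C: FOLLOW(C) ⊇ FIRST(C) = {a}; new: +{a}
  S→C C: FOLLOW(C) ⊇ FOLLOW(S) ⊇ {$}; new: +{$}
  S→b A: FOLLOW(A) ⊇ FOLLOW(S) ⊇ {$}; new: +{$}
  S→c B: FOLLOW(B) ⊇ FOLLOW(S) ⊇ {$}; new: +{$}
  FOLLOW(S)={$}  FOLLOW(A)={$}  FOLLOW(B)={$}  FOLLOW(C)={$,a}
round 2: done
  FOLLOW(S)={$}  FOLLOW(A)={$}  FOLLOW(B)={$}  FOLLOW(C)={$,a}

FOLLOW(C) = ["$", "a"]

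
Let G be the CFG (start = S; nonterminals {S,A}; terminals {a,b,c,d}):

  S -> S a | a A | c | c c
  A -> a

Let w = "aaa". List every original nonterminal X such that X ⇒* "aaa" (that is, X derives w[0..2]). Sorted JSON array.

CNF form of G:
  S -> S T0 | T0 A | T1 T1 | c
  A -> a
  T0 -> a
  T1 -> c

CYK table (by increasing span), restricted to cells inside w[0..2]:
  cell(0,0) a: {A,T0}  orig:{A}
  cell(1,1) a: {A,T0}  orig:{A}
  cell(2,2) a: {A,T0}  orig:{A}
  cell(0,1) aa: {S}
  cell(1,2) aa: {S}
  cell(0,2) aaa: {S}

Original NTs in T[0,2] deriving "aaa": ["S"]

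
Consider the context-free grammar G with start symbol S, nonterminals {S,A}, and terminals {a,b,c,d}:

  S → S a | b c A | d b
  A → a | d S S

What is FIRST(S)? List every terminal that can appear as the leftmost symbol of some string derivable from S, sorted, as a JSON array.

Compute FIRST by fixpoint:
[1]
  A via A→a: +{a}
  A via A→d S S: +{d}
  S via S→b c A: +{b}
  S via S→d b: +{d}
  FIRST(S)={b,d}  FIRST(A)={a,d}
[2] (stable)
  FIRST(S)={b,d}  FIRST(A)={a,d}

FIRST(S) = ["b", "d"]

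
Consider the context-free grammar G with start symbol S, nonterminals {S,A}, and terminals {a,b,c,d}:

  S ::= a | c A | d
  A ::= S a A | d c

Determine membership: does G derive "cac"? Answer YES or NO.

Convert to CNF:
  S -> T2 A | a | d
  A -> S X3 | T1 T2
  T0 -> a
  T1 -> d
  T2 -> c
  X3 -> T0 A

Fill CYK table bottom-up:
  T[0,0] 'c' = {T2}  orig:{}
  T[1,1] 'a' = {S,T0}  orig:{S}
  T[2,2] 'c' = {T2}  orig:{}
  T[0,1] 'ca' = ∅
  T[1,2] 'ac' = ∅
  T[0,2] 'cac' = ∅

S ∉ T[0,2] ⇒ NO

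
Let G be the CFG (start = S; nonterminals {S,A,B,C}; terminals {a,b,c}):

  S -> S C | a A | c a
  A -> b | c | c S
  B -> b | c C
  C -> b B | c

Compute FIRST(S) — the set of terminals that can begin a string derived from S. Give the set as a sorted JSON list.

FIRST sets, iterate to fixpoint:
pass 1:
  A via A→b: +{b}
  A via A→c: +{c}
  B via B→b: +{b}
  B via B→c C: +{c}
  C via C→b B: +{b}
  C via C→c: +{c}
  S via S→a A: +{a}
  S via S→c a: +{c}
  S: {a,c}  A: {b,c}  B: {b,c}  C: {b,c}
pass 2: done
  S: {a,c}  A: {b,c}  B: {b,c}  C: {b,c}

FIRST(S) = ["a", "c"]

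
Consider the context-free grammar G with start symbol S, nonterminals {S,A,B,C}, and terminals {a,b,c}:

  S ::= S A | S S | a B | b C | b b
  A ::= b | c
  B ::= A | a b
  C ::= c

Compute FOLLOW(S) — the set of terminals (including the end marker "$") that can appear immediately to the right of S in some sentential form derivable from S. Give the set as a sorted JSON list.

FIRST sets, iterate to fixpoint:
round 1:
  A via A→b: +{b}
  A via A→c: +{c}
  B via B→A: +{b,c}
  B via B→a b: +{a}
  C via C→c: +{c}
  S via S→a B: +{a}
  S via S→b C: +{b}
  S: {a,b}  A: {b,c}  B: {a,b,c}  C: {c}
round 2: (stable)
  S: {a,b}  A: {b,c}  B: {a,b,c}  C: {c}

FOLLOW iteration:
seed FOLLOW(S) with $
round 1:
  S→S A: FOLLOW(S) ⊇ FIRST(A) = {b,c}; new: +{b,c}
  S→S A: FOLLOW(A) ⊇ FOLLOW(S) ⊇ {$,b,c}; new: +{$,b,c}
  S→S S: FOLLOW(S) ⊇ FIRST(S) = {a,b}; new: +{a}
  S→a B: FOLLOW(B) ⊇ FOLLOW(S) ⊇ {$,a,b,c}; new: +{$,a,b,c}
  S→b C: FOLLOW(C) ⊇ FOLLOW(S) ⊇ {$,a,b,c}; new: +{$,a,b,c}
  FOLLOW[S]={$,a,b,c}  FOLLOW[A]={$,b,c}  FOLLOW[B]={$,a,b,c}  FOLLOW[C]={$,a,b,c}
round 2:
  B→A: FOLLOW(A) ⊇ FOLLOW(B) ⊇ {$,a,b,c}; new: +{a}
  FOLLOW[S]={$,a,b,c}  FOLLOW[A]={$,a,b,c}  FOLLOW[B]={$,a,b,c}  FOLLOW[C]={$,a,b,c}
round 3: (no change)
  FOLLOW[S]={$,a,b,c}  FOLLOW[A]={$,a,b,c}  FOLLOW[B]={$,a,b,c}  FOLLOW[C]={$,a,b,c}

FOLLOW(S) = ["$", "a", "b", "c"]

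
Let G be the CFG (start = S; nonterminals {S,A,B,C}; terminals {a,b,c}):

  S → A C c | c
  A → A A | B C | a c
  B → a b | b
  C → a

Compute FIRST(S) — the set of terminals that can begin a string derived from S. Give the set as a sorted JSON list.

FIRST sets, iterate to fixpoint:
round 1:
  A via A→a c: +{a}
  B via B→a b: +{a}
  B via B→b: +{b}
  C via C→a: +{a}
  S via S→A C c: +{a}
  S via S→c: +{c}
  FIRST(S)={a,c}  FIRST(A)={a}  FIRST(B)={a,b}  FIRST(C)={a}
round 2:
  A via A→B C: +{b}
  S via S→A C c: +{b}
  FIRST(S)={a,b,c}  FIRST(A)={a,b}  FIRST(B)={a,b}  FIRST(C)={a}
round 3: (stable)
  FIRST(S)={a,b,c}  FIRST(A)={a,b}  FIRST(B)={a,b}  FIRST(C)={a}

FIRST(S) = ["a", "b", "c"]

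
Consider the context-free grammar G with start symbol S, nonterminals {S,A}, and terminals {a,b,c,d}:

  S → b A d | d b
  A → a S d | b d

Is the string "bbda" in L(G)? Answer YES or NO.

CNF form of G:
  S -> T1 T2 | T2 X4
  A -> T0 X3 | T2 T1
  T0 -> a
  T1 -> d
  T2 -> b
  X3 -> S T1
  X4 -> A T1

Fill CYK table bottom-up:
  [0..0]={T2}  "b"  orig:{}
  [1..1]={T2}  "b"  orig:{}
  [2..2]={T1}  "d"  orig:{}
  [3..3]={T0}  "a"  orig:{}
  [0..1]=∅  "bb"
  [1..2]={A}  "bd"
  [2..3]=∅  "da"
  [0..2]=∅  "bbd"
  [1..3]=∅  "bda"
  [0..3]=∅  "bbda"

S ∉ T[0,3] ⇒ NO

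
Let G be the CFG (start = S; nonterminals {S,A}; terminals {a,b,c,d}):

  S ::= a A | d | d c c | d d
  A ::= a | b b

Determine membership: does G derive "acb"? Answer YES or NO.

CNF form of G:
  S -> T1 A | T2 T2 | T2 X4 | d
  A -> T0 T0 | a
  T0 -> b
  T1 -> a
  T2 -> d
  T3 -> c
  X4 -> T3 T3

CYK table (by increasing span):
  T[0,0] 'a' = {A,T1}  orig:{A}
  T[1,1] 'c' = {T3}  orig:{}
  T[2,2] 'b' = {T0}  orig:{}
  T[0,1] 'ac' = ∅
  T[1,2] 'cb' = ∅
  T[0,2] 'acb' = ∅

S ∉ T[0,2] ⇒ NO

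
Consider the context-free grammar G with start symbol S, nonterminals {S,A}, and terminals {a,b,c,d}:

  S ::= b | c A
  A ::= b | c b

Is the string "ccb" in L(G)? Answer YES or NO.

CNF form of G:
  S -> T0 A | b
  A -> T0 T1 | b
  T0 -> c
  T1 -> b

Fill CYK table bottom-up:
  cell(0,0) c: {T0}  orig:{}
  cell(1,1) c: {T0}  orig:{}
  cell(2,2) b: {A,S,T1}  orig:{A,S}
  cell(0,1) cc: ∅
  cell(1,2) cb: {A,S}
  cell(0,2) ccb: {S}

S ∈ T[0,2] ⇒ YES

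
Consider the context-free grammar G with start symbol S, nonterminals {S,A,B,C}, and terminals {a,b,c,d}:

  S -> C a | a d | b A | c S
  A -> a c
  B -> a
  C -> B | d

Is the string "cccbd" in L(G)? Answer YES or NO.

Convert to CNF:
  S -> C T0 | T0 T2 | T1 S | T3 A
  A -> T0 T1
  B -> a
  C -> a | d
  T0 -> a
  T1 -> c
  T2 -> d
  T3 -> b

CYK table (by increasing span):
  [0..0]={T1}  "c"  orig:{}
  [1..1]={T1}  "c"  orig:{}
  [2..2]={T1}  "c"  orig:{}
  [3..3]={T3}  "b"  orig:{}
  [4..4]={C,T2}  "d"  orig:{C}
  [0..1]=∅  "cc"
  [1..2]=∅  "cc"
  [2..3]=∅  "cb"
  [3..4]=∅  "bd"
  [0..2]=∅  "ccc"
  [1..3]=∅  "ccb"
  [2..4]=∅  "cbd"
  [0..3]=∅  "cccb"
  [1..4]=∅  "ccbd"
  [0..4]=∅  "cccbd"

S ∉ T[0,4] ⇒ NO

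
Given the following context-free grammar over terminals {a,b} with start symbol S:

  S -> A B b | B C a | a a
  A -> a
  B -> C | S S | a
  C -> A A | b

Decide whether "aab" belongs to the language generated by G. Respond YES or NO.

CNF form of G:
  S -> A X2 | B X3 | T1 T1
  A -> a
  B -> A A | S S | a | b
  C -> A A | b
  T0 -> b
  T1 -> a
  X2 -> B T0
  X3 -> C T1

Fill CYK table bottom-up:
  [0..0]={A,B,T1}  "a"  orig:{A,B}
  [1..1]={A,B,T1}  "a"  orig:{A,B}
  [2..2]={B,C,T0}  "b"  orig:{B,C}
  [0..1]={B,C,S}  "aa"
  [1..2]={X2}  "ab"  orig:{}
  [0..2]={S,X2}  "aab"  orig:{S}

S ∈ T[0,2] ⇒ YES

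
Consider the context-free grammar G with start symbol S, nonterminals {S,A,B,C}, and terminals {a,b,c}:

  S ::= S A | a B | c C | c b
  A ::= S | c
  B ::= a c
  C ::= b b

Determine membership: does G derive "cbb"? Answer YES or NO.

Convert to CNF:
  S -> S A | T0 B | T1 C | T1 T2
  A -> S A | T0 B | T1 C | T1 T2 | c
  B -> T0 T1
  C -> T2 T2
  T0 -> a
  T1 -> c
  T2 -> b

Fill CYK table bottom-up:
  cell(0,0) c: {A,T1}  orig:{A}
  cell(1,1) b: {T2}  orig:{}
  cell(2,2) b: {T2}  orig:{}
  cell(0,1) cb: {A,S}
  cell(1,2) bb: {C}
  cell(0,2) cbb: {A,S}

S ∈ T[0,2] ⇒ YES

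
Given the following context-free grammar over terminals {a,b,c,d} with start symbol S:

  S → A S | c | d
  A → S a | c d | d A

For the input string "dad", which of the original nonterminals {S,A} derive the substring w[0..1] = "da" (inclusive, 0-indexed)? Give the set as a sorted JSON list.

Convert to CNF:
  S -> A S | c | d
  A -> S T0 | T1 T2 | T2 A
  T0 -> a
  T1 -> c
  T2 -> d

Fill CYK table bottom-up (cells [i..j] with 0 ≤ i ≤ j ≤ 1 only):
  [0..0]={S,T2}  "d"  orig:{S}
  [1..1]={T0}  "a"  orig:{}
  [0..1]={A}  "da"

Original NTs in T[0,1] deriving "da": ["A"]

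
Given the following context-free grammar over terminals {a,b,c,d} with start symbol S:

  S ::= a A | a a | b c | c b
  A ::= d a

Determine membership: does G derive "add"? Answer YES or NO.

CNF form of G:
  S -> T1 A | T1 T1 | T2 T3 | T3 T2
  A -> T0 T1
  T0 -> d
  T1 -> a
  T2 -> b
  T3 -> c

CYK table (by increasing span):
  [0..0]={T1}  "a"  orig:{}
  [1..1]={T0}  "d"  orig:{}
  [2..2]={T0}  "d"  orig:{}
  [0..1]=∅  "ad"
  [1..2]=∅  "dd"
  [0..2]=∅  "add"

S ∉ T[0,2] ⇒ NO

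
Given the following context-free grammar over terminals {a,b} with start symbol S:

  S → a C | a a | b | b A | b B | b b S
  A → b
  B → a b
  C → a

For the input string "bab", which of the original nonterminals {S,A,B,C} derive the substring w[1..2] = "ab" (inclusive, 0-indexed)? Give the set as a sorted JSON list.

CNF form of G:
  S -> T0 C | T0 T0 | T1 A | T1 B | T1 X2 | b
  A -> b
  B -> T0 T1
  C -> a
  T0 -> a
  T1 -> b
  X2 -> T1 S

CYK fill (cells [i..j] with 1 ≤ i ≤ j ≤ 2 only):
  T[1,1] 'a' = {C,T0}  orig:{C}
  T[2,2] 'b' = {A,S,T1}  orig:{A,S}
  T[1,2] 'ab' = {B}

Original NTs in T[1,2] deriving "ab": ["B"]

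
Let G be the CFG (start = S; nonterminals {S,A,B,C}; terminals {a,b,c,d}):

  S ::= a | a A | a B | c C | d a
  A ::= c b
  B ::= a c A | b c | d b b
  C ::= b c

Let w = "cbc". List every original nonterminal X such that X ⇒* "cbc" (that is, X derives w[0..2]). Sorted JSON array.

CNF form of G:
  S -> T0 C | T2 A | T2 B | T3 T2 | a
  A -> T0 T1
  B -> T1 T0 | T2 X4 | T3 X5
  C -> T1 T0
  T0 -> c
  T1 -> b
  T2 -> a
  T3 -> d
  X4 -> T0 A
  X5 -> T1 T1

CYK table (by increasing span) (cells [i..j] with 0 ≤ i ≤ j ≤ 2 only):
  [0..0]={T0}  "c"  orig:{}
  [1..1]={T1}  "b"  orig:{}
  [2..2]={T0}  "c"  orig:{}
  [0..1]={A}  "cb"
  [1..2]={B,C}  "bc"
  [0..2]={S}  "cbc"

Original NTs in T[0,2] deriving "cbc": ["S"]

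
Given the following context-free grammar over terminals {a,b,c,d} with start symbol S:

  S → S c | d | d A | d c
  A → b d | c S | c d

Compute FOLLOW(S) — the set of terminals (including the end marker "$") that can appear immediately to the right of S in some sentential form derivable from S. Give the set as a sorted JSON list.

FIRST sets, iterate to fixpoint:
round 1:
  A via A→b d: +{b}
  A via A→c S: +{c}
  S via S→d: +{d}
  FIRST[S]={d}  FIRST[A]={b,c}
round 2: (no change)
  FIRST[S]={d}  FIRST[A]={b,c}

FOLLOW sets:
initialize: $ ∈ FOLLOW(S)
[1]
  S→S c: FOLLOW(S) ⊇ FIRST(c) = {c}; new: +{c}
  S→d A: FOLLOW(A) ⊇ FOLLOW(S) ⊇ {$,c}; new: +{$,c}
  FOLLOW(S)={$,c}  FOLLOW(A)={$,c}
[2] (stable)
  FOLLOW(S)={$,c}  FOLLOW(A)={$,c}

FOLLOW(S) = ["$", "c"]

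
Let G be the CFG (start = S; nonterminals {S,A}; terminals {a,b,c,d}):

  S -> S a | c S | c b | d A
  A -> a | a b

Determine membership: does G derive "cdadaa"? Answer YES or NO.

Convert to CNF:
  S -> S T0 | T2 S | T2 T1 | T3 A
  A -> T0 T1 | a
  T0 -> a
  T1 -> b
  T2 -> c
  T3 -> d

CYK fill:
  T[0,0] 'c' = {T2}  orig:{}
  T[1,1] 'd' = {T3}  orig:{}
  T[2,2] 'a' = {A,T0}  orig:{A}
  T[3,3] 'd' = {T3}  orig:{}
  T[4,4] 'a' = {A,T0}  orig:{A}
  T[5,5] 'a' = {A,T0}  orig:{A}
  T[0,1] 'cd' = ∅
  T[1,2] 'da' = {S}
  T[2,3] 'ad' = ∅
  T[3,4] 'da' = {S}
  T[4,5] 'aa' = ∅
  T[0,2] 'cda' = {S}
  T[1,3] 'dad' = ∅
  T[2,4] 'ada' = ∅
  T[3,5] 'daa' = {S}
  T[0,3] 'cdad' = ∅
  T[1,4] 'dada' = ∅
  T[2,5] 'adaa' = ∅
  T[0,4] 'cdada' = ∅
  T[1,5] 'dadaa' = ∅
  T[0,5] 'cdadaa' = ∅

S ∉ T[0,5] ⇒ NO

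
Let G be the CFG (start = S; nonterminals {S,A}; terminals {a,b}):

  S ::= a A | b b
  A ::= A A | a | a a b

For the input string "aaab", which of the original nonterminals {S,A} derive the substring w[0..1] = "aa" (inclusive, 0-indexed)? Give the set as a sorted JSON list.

Convert to CNF:
  S -> T0 A | T1 T1
  A -> A A | T0 X2 | a
  T0 -> a
  T1 -> b
  X2 -> T0 T1

CYK table (by increasing span) (cells [i..j] with 0 ≤ i ≤ j ≤ 1 only):
  [0..0]={A,T0}  "a"  orig:{A}
  [1..1]={A,T0}  "a"  orig:{A}
  [0..1]={A,S}  "aa"

Original NTs in T[0,1] deriving "aa": ["A", "S"]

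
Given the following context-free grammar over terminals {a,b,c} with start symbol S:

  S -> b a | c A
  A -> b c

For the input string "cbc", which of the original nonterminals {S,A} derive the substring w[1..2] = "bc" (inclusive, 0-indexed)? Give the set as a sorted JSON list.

Convert to CNF:
  S -> T0 T2 | T1 A
  A -> T0 T1
  T0 -> b
  T1 -> c
  T2 -> a

CYK fill (cells [i..j] with 1 ≤ i ≤ j ≤ 2 only):
  cell(1,1) b: {T0}  orig:{}
  cell(2,2) c: {T1}  orig:{}
  cell(1,2) bc: {A}

Original NTs in T[1,2] deriving "bc": ["A"]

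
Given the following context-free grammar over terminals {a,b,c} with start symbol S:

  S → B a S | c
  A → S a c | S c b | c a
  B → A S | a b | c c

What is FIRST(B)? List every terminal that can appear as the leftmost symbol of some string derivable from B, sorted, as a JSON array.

FIRST sets, iterate to fixpoint:
round 1:
  A via A→c a: +{c}
  B via B→A S: +{c}
  B via B→a b: +{a}
  S via S→B a S: +{a,c}
  S: {a,c}  A: {c}  B: {a,c}
round 2:
  A via A→S a c: +{a}
  S: {a,c}  A: {a,c}  B: {a,c}
round 3: done
  S: {a,c}  A: {a,c}  B: {a,c}

FIRST(B) = ["a", "c"]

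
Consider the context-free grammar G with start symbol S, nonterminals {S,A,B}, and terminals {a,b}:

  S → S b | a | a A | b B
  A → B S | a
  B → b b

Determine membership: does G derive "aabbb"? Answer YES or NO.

CNF form of G:
  S -> S T0 | T0 B | T1 A | a
  A -> B S | a
  B -> T0 T0
  T0 -> b
  T1 -> a

CYK table (by increasing span):
  cell(0,0) a: {A,S,T1}  orig:{A,S}
  cell(1,1) a: {A,S,T1}  orig:{A,S}
  cell(2,2) b: {T0}  orig:{}
  cell(3,3) b: {T0}  orig:{}
  cell(4,4) b: {T0}  orig:{}
  cell(0,1) aa: {S}
  cell(1,2) ab: {S}
  cell(2,3) bb: {B}
  cell(3,4) bb: {B}
  cell(0,2) aab: {S}
  cell(1,3) abb: {S}
  cell(2,4) bbb: {S}
  cell(0,3) aabb: {S}
  cell(1,4) abbb: {S}
  cell(0,4) aabbb: {S}

S ∈ T[0,4] ⇒ YES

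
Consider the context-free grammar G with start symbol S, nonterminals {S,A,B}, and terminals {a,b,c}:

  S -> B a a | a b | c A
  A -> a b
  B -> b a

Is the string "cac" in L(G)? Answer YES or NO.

CNF form of G:
  S -> B X3 | T0 T1 | T2 A
  A -> T0 T1
  B -> T1 T0
  T0 -> a
  T1 -> b
  T2 -> c
  X3 -> T0 T0

CYK table (by increasing span):
  cell(0,0) c: {T2}  orig:{}
  cell(1,1) a: {T0}  orig:{}
  cell(2,2) c: {T2}  orig:{}
  cell(0,1) ca: ∅
  cell(1,2) ac: ∅
  cell(0,2) cac: ∅

S ∉ T[0,2] ⇒ NO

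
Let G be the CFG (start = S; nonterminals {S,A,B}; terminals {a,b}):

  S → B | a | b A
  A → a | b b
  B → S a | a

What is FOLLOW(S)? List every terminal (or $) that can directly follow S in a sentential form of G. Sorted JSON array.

FIRST sets, iterate to fixpoint:
iter 1:
  A via A→a: +{a}
  A via A→b b: +{b}
  B via B→a: +{a}
  S via S→B: +{a}
  S via S→b A: +{b}
  S: {a,b}  A: {a,b}  B: {a}
iter 2:
  B via B→S a: +{b}
  S: {a,b}  A: {a,b}  B: {a,b}
iter 3: (stable)
  S: {a,b}  A: {a,b}  B: {a,b}

FOLLOW iteration:
initialize: $ ∈ FOLLOW(S)
[1]
  B→S a: FOLLOW(S) ⊇ FIRST(a) = {a}; new: +{a}
  S→B: FOLLOW(B) ⊇ FOLLOW(S) ⊇ {$,a}; new: +{$,a}
  S→b A: FOLLOW(A) ⊇ FOLLOW(S) ⊇ {$,a}; new: +{$,a}
  S: {$,a}  A: {$,a}  B: {$,a}
[2] done
  S: {$,a}  A: {$,a}  B: {$,a}

FOLLOW(S) = ["$", "a"]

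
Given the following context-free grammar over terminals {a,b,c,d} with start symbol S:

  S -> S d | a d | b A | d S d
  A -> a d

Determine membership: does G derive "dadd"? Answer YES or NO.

CNF form of G:
  S -> S T1 | T0 T1 | T1 X3 | T2 A
  A -> T0 T1
  T0 -> a
  T1 -> d
  T2 -> b
  X3 -> S T1

CYK fill:
  [0..0]={T1}  "d"  orig:{}
  [1..1]={T0}  "a"  orig:{}
  [2..2]={T1}  "d"  orig:{}
  [3..3]={T1}  "d"  orig:{}
  [0..1]=∅  "da"
  [1..2]={A,S}  "ad"
  [2..3]=∅  "dd"
  [0..2]=∅  "dad"
  [1..3]={S,X3}  "add"  orig:{S}
  [0..3]={S}  "dadd"

S ∈ T[0,3] ⇒ YES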